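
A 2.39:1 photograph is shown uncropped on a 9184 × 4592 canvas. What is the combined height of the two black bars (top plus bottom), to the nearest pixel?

2.39:1 (2.390) > 2:1 (2.000), so the photograph fills the width.
Content height = 9184 / 2.390 ≈ 3842.68 px.
4592 − 3842.68 = 749.32 px of bars.

749 px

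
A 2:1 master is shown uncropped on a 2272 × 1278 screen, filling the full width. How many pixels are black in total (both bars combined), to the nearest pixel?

That makes the image 1136.0000 px tall (2272 × 1/2).
Black = 1278 − 1136.0000 = 142.0000 px.
That's 142.0000 × 2272 ≈ 322624 black pixels.

322624 pixels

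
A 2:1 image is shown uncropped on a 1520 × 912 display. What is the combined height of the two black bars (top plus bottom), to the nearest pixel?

2:1 (2.000) > 5:3 (1.667), so the image fills the width.
The image is 1520 × 1/2 ≈ 760.00 px tall.
912 − 760.00 = 152.00 px of bars.

152 px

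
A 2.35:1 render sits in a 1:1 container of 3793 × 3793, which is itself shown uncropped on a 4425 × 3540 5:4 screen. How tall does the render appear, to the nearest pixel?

1506 px

Inside the 3793×3793 canvas the render is width-limited at 3793.00 × 1614.04.
The 1:1 canvas is height-limited in 4425×3540, giving 3540.00 × 3540.00; scale factor 0.9333.
So the render's height is 1614.04 × 0.9333 ≈ 1506.38.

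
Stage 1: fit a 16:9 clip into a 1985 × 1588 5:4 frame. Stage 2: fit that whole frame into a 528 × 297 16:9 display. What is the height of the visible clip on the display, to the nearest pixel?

209 px

16:9 in 1985×1588: fills the width, so the clip is 1985.00 × 1116.56.
5:4 in 528×297: fills the height, so the intermediate becomes 371.25 × 297.00 — a scale of ×0.1870.
The clip scales with it: height 1116.56 × 0.1870 ≈ 208.83.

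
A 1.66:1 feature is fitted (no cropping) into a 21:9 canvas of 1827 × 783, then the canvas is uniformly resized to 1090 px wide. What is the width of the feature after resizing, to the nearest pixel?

At 1827×783 the feature is height-limited, so width = 783 × 1.660 ≈ 1299.78 px.
Scaling 1827 → 1090 is ×0.5966, so the width becomes 1299.78 × 0.5966 ≈ 775.46 px.

775 px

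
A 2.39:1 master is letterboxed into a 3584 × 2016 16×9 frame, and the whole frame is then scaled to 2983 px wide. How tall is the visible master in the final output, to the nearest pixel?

At 3584×2016 the master is width-limited, so height = 3584 / 2.390 ≈ 1499.58 px.
Scaling 3584 → 2983 is ×0.8323, so the height becomes 1499.58 × 0.8323 ≈ 1248.12 px.

1248 px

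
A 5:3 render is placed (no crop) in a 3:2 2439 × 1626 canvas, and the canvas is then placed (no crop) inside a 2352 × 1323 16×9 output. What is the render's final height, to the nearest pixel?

5:3 in 2439×1626: fills the width, so the render is 2439.00 × 1463.40.
Second fit — the 3:2 canvas into 2352×1323 spans the height: 1984.50 × 1323.00 (×0.8137 from 2439×1626).
The render scales with it: height 1463.40 × 0.8137 ≈ 1190.70.

1191 px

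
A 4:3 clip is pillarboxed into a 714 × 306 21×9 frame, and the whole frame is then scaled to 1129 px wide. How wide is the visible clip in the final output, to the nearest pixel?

645 px

In the 714×306 frame the clip fills the height: width = 306 × 4/3 ≈ 408.00 px.
Scaling 714 → 1129 is ×1.5812, so the width becomes 408.00 × 1.5812 ≈ 645.14 px.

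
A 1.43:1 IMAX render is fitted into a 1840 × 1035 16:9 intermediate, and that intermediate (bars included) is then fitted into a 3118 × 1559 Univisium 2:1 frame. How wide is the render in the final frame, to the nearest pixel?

First fit — 1.43:1 IMAX into 1840×1035 spans the height: 1480.05 × 1035.00.
The 16:9 canvas is height-limited in 3118×1559, giving 2771.56 × 1559.00; scale factor 1.5063.
The render scales with it: width 1480.05 × 1.5063 ≈ 2229.37.

2229 px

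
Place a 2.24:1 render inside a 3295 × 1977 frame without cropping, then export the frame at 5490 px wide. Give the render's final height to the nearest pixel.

2451 px

At 3295×1977 the render is width-limited, so height = 3295 / 2.240 ≈ 1470.98 px.
Resizing to 5490 px wide multiplies everything by 1.6662: 1470.98 → 2450.89 px.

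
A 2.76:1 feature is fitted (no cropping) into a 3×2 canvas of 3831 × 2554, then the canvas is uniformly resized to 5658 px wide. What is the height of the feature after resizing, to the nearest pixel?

Fitted into 3831×2554, the feature spans the width; its height is 3831 / 2.760 ≈ 1388.04 px.
Resizing to 5658 px wide multiplies everything by 1.4769: 1388.04 → 2050.00 px.

2050 px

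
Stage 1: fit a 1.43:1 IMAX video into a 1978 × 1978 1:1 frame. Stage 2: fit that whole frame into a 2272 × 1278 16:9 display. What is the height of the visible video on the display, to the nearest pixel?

894 px

First fit — 1.43:1 IMAX into 1978×1978 spans the width: 1978.00 × 1383.22.
The 1:1 canvas is height-limited in 2272×1278, giving 1278.00 × 1278.00; scale factor 0.6461.
Applying the same ×0.6461: 1383.22 → 893.71.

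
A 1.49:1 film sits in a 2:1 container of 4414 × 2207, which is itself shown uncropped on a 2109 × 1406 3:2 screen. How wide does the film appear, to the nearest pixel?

First fit — 1.49:1 into 4414×2207 spans the height: 3288.43 × 2207.00.
2:1 in 2109×1406: fills the width, so the intermediate becomes 2109.00 × 1054.50 — a scale of ×0.4778.
Applying the same ×0.4778: 3288.43 → 1571.20.

1571 px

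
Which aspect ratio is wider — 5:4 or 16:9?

5:4 = 1.25 and 16:9 = 1.778; 1.778 > 1.25.

16:9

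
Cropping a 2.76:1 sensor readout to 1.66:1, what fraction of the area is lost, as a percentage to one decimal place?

39.9%

Going from 2.76:1 to 1.66:1 means cutting width while keeping height.
(1.660)/(2.760) ≈ 0.601 of the area survives, leaving 39.86% discarded.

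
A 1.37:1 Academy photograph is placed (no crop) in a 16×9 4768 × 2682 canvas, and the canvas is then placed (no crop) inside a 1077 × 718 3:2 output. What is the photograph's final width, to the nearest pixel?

Inside the 4768×2682 canvas the photograph is height-limited at 3674.34 × 2682.00.
The 16×9 canvas is width-limited in 1077×718, giving 1077.00 × 605.81; scale factor 0.2259.
The photograph scales with it: width 3674.34 × 0.2259 ≈ 829.96.

830 px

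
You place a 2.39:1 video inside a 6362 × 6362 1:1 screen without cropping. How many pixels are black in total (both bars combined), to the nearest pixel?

23539879 pixels

Since 2.390 > 1.000, the video is width-limited.
That makes the image 2661.9247 px tall (6362 / 2.390).
Leftover height: 6362 − 2661.9247 = 3700.0753 px.
That's 3700.0753 × 6362 ≈ 23539879 black pixels.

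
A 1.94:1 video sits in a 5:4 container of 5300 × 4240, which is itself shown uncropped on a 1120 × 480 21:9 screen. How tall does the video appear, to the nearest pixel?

First fit — 1.94:1 into 5300×4240 spans the width: 5300.00 × 2731.96.
The 5:4 canvas is height-limited in 1120×480, giving 600.00 × 480.00; scale factor 0.1132.
The video scales with it: height 2731.96 × 0.1132 ≈ 309.28.

309 px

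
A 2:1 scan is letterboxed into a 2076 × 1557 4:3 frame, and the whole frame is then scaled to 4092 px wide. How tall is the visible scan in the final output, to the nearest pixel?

2046 px

At 2076×1557 the scan is width-limited, so height = 2076 × 1/2 ≈ 1038.00 px.
Scaling 2076 → 4092 is ×1.9711, so the height becomes 1038.00 × 1.9711 ≈ 2046.00 px.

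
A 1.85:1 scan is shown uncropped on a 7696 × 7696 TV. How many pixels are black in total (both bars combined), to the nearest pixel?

27213056 pixels

1.85:1 is wider than 1:1, so it spans the full width.
Content height = 7696 / 1.850 ≈ 4160.0000 px.
7696 − 4160.0000 = 3536.0000 px of bars.
Across the 7696-px span: 3536.0000 × 7696 ≈ 27213056 px.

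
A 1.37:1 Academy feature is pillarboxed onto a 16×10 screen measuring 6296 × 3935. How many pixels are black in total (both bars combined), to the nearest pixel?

1.37:1 Academy (1.370) < 16×10 (1.600), so the feature fills the height.
That makes the image 5390.9500 px wide (3935 × 1.370).
6296 − 5390.9500 = 905.0500 px of bars.
That's 905.0500 × 3935 ≈ 3561372 black pixels.

3561372 pixels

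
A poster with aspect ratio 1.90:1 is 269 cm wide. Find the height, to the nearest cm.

At 1.90:1, 269 / 1.900 ≈ 141.58.

142 cm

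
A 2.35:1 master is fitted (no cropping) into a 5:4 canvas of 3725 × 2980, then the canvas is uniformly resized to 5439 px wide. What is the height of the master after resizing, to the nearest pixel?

2314 px

In the 3725×2980 frame the master fills the width: height = 3725 / 2.350 ≈ 1585.11 px.
The frame scales by 5439/3725 = 1.4601; 1585.11 × 1.4601 ≈ 2314.47 px.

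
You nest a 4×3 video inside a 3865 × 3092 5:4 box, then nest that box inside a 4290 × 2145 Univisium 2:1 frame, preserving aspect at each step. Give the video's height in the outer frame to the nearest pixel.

First fit — 4×3 into 3865×3092 spans the width: 3865.00 × 2898.75.
The 5:4 canvas is height-limited in 4290×2145, giving 2681.25 × 2145.00; scale factor 0.6937.
So the video's height is 2898.75 × 0.6937 ≈ 2010.94.

2011 px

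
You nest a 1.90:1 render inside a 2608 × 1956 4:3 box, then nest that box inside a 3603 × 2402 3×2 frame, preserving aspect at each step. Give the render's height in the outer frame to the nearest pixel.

1686 px

Inside the 2608×1956 canvas the render is width-limited at 2608.00 × 1372.63.
The 4:3 canvas is height-limited in 3603×2402, giving 3202.67 × 2402.00; scale factor 1.2280.
Applying the same ×1.2280: 1372.63 → 1685.61.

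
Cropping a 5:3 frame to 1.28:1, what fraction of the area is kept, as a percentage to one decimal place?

The height stays; only width is cut (since 1.28:1 is narrower than 5:3).
Fraction kept = (1.280)/(1.667) ≈ 76.80%.

76.8%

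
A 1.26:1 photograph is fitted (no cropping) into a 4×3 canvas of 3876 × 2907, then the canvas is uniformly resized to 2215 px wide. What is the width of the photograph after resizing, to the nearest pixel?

At 3876×2907 the photograph is height-limited, so width = 2907 × 1.260 ≈ 3662.82 px.
Resizing to 2215 px wide multiplies everything by 0.5715: 3662.82 → 2093.18 px.

2093 px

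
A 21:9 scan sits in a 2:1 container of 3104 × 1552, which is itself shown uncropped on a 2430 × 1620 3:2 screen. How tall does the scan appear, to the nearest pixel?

First fit — 21:9 into 3104×1552 spans the width: 3104.00 × 1330.29.
Second fit — the 2:1 canvas into 2430×1620 spans the width: 2430.00 × 1215.00 (×0.7829 from 3104×1552).
The scan scales with it: height 1330.29 × 0.7829 ≈ 1041.43.

1041 px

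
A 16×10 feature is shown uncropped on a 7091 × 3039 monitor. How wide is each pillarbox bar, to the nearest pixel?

Since 1.600 < 2.333, the feature is height-limited.
That makes the image 4862.40 px wide (3039 × 16/10).
7091 − 4862.40 = 2228.60 px of bars (1114.30 each).

1114 px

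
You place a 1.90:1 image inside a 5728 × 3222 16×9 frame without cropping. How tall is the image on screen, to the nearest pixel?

3015 px

1.90:1 (1.900) > 16×9 (1.778), so the image fills the width.
That makes the image 3014.74 px tall (5728 / 1.900).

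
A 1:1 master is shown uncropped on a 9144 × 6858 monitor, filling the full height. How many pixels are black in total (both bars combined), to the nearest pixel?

15677388 pixels

The master is 6858 × 1/1 ≈ 6858.0000 px wide.
9144 − 6858.0000 = 2286.0000 px of bars.
Bar area = 2286.0000 × 6858 ≈ 15677388 px.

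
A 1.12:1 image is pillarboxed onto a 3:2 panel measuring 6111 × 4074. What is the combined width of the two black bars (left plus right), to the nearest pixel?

1.12:1 (1.120) < 3:2 (1.500), so the image fills the height.
Content width = 4074 × 1.120 ≈ 4562.88 px.
Black = 6111 − 4562.88 = 1548.12 px.

1548 px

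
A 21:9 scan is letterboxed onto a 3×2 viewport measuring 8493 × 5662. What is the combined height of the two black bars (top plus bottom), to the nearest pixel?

Since 2.333 > 1.500, the scan is width-limited.
Content height = 8493 × 9/21 ≈ 3639.86 px.
5662 − 3639.86 = 2022.14 px of bars.

2022 px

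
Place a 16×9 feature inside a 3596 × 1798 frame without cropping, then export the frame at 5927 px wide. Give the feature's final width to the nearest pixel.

At 3596×1798 the feature is height-limited, so width = 1798 × 16/9 ≈ 3196.44 px.
Resizing to 5927 px wide multiplies everything by 1.6482: 3196.44 → 5268.44 px.

5268 px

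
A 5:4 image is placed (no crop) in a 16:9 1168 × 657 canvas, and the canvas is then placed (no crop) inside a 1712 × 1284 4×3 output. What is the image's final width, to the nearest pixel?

1204 px

5:4 in 1168×657: fills the height, so the image is 821.25 × 657.00.
The 16:9 canvas is width-limited in 1712×1284, giving 1712.00 × 963.00; scale factor 1.4658.
The image scales with it: width 821.25 × 1.4658 ≈ 1203.75.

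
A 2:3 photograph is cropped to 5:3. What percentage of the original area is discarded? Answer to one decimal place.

5:3 is wider than 2:3, so the crop keeps the full width and trims the height.
(0.667)/(1.667) ≈ 0.400 of the area survives, leaving 60.00% discarded.

60.0%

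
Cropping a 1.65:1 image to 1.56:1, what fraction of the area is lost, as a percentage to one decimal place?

1.56:1 is narrower than 1.65:1, so the crop keeps the full height and trims the width.
Area ratio = (1.560)/(1.650) = 94.55%; the remaining 5.45% is cropped out.

5.5%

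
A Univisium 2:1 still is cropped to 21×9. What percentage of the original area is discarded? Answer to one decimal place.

The width stays; only height is cut (since 21×9 is wider than Univisium 2:1).
Fraction kept = (2.000)/(2.333) ≈ 85.71%, so 14.29% is lost.

14.3%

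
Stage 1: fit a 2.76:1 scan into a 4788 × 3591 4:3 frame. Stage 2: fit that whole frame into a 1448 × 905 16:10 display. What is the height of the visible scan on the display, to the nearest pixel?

First fit — 2.76:1 into 4788×3591 spans the width: 4788.00 × 1734.78.
4:3 in 1448×905: fills the height, so the intermediate becomes 1206.67 × 905.00 — a scale of ×0.2520.
So the scan's height is 1734.78 × 0.2520 ≈ 437.20.

437 px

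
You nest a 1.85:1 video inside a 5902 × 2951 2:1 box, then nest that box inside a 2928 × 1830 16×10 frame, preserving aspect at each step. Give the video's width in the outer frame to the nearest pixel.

2708 px

First fit — 1.85:1 into 5902×2951 spans the height: 5459.35 × 2951.00.
2:1 in 2928×1830: fills the width, so the intermediate becomes 2928.00 × 1464.00 — a scale of ×0.4961.
The video scales with it: width 5459.35 × 0.4961 ≈ 2708.40.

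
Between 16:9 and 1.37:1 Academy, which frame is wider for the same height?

16:9 = 1.778 and 1.37; 1.778 > 1.37.

16:9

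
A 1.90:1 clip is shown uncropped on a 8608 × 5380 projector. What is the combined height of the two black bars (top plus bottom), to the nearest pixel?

Since 1.900 > 1.600, the clip is width-limited.
That makes the image 4530.53 px tall (8608 / 1.900).
5380 − 4530.53 = 849.47 px of bars.

849 px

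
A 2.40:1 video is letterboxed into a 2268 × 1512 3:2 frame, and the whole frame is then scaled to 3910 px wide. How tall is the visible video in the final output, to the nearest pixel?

In the 2268×1512 frame the video fills the width: height = 2268 / 2.400 ≈ 945.00 px.
The frame scales by 3910/2268 = 1.7240; 945.00 × 1.7240 ≈ 1629.17 px.

1629 px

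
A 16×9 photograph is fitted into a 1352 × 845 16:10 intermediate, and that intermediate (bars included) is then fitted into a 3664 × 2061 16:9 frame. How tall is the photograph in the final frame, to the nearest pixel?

First fit — 16×9 into 1352×845 spans the width: 1352.00 × 760.50.
The 16:10 canvas is height-limited in 3664×2061, giving 3297.60 × 2061.00; scale factor 2.4391.
Applying the same ×2.4391: 760.50 → 1854.90.

1855 px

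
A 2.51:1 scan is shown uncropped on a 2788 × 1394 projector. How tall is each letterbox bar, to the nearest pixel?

142 px

2.51:1 (2.510) > Univisium 2:1 (2.000), so the scan fills the width.
The scan is 2788 / 2.510 ≈ 1110.76 px tall.
Leftover height: 1394 − 1110.76 = 283.24 px → 141.62 each side.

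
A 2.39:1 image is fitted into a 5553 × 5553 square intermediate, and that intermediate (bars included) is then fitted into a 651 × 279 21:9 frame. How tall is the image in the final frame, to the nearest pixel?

117 px

2.39:1 in 5553×5553: fills the width, so the image is 5553.00 × 2323.43.
Second fit — the square canvas into 651×279 spans the height: 279.00 × 279.00 (×0.0502 from 5553×5553).
The image scales with it: height 2323.43 × 0.0502 ≈ 116.74.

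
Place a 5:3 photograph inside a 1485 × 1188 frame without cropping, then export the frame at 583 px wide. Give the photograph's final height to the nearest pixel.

In the 1485×1188 frame the photograph fills the width: height = 1485 × 3/5 ≈ 891.00 px.
Scaling 1485 → 583 is ×0.3926, so the height becomes 891.00 × 0.3926 ≈ 349.80 px.

350 px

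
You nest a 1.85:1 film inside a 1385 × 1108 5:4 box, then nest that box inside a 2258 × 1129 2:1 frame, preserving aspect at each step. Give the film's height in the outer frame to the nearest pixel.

763 px

First fit — 1.85:1 into 1385×1108 spans the width: 1385.00 × 748.65.
5:4 in 2258×1129: fills the height, so the intermediate becomes 1411.25 × 1129.00 — a scale of ×1.0190.
The film scales with it: height 748.65 × 1.0190 ≈ 762.84.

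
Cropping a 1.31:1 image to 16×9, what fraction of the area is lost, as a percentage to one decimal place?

26.3%

Going from 1.31:1 to 16×9 means cutting height while keeping width.
(1.310)/(1.778) ≈ 0.737 of the area survives, leaving 26.31% discarded.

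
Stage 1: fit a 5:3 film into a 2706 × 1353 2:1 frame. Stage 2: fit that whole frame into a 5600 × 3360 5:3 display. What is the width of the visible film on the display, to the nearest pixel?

4667 px

5:3 in 2706×1353: fills the height, so the film is 2255.00 × 1353.00.
2:1 in 5600×3360: fills the width, so the intermediate becomes 5600.00 × 2800.00 — a scale of ×2.0695.
The film scales with it: width 2255.00 × 2.0695 ≈ 4666.67.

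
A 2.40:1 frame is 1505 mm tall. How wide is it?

Width = 1505 × 2.400 = 3612.

3612 mm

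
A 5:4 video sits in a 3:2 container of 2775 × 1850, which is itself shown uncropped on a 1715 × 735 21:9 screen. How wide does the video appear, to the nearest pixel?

Inside the 2775×1850 canvas the video is height-limited at 2312.50 × 1850.00.
The 3:2 canvas is height-limited in 1715×735, giving 1102.50 × 735.00; scale factor 0.3973.
So the video's width is 2312.50 × 0.3973 ≈ 918.75.

919 px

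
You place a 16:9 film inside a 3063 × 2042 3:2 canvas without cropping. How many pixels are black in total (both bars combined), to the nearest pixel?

977288 pixels

16:9 (1.778) > 3:2 (1.500), so the film fills the width.
Content height = 3063 × 9/16 ≈ 1722.9375 px.
2042 − 1722.9375 = 319.0625 px of bars.
Bar area = 319.0625 × 3063 ≈ 977288 px.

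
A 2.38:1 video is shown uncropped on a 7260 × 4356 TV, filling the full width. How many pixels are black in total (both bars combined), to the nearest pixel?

9478510 pixels

That makes the image 3050.4202 px tall (7260 / 2.380).
4356 − 3050.4202 = 1305.5798 px of bars.
That's 1305.5798 × 7260 ≈ 9478510 black pixels.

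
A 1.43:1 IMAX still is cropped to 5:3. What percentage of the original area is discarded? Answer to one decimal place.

The width stays; only height is cut (since 5:3 is wider than 1.43:1 IMAX).
Fraction kept = (1.430)/(1.667) ≈ 85.80%, so 14.20% is lost.

14.2%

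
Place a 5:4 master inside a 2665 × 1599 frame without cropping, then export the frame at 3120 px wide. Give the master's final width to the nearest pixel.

Fitted into 2665×1599, the master spans the height; its width is 1599 × 5/4 ≈ 1998.75 px.
Scaling 2665 → 3120 is ×1.1707, so the width becomes 1998.75 × 1.1707 ≈ 2340.00 px.

2340 px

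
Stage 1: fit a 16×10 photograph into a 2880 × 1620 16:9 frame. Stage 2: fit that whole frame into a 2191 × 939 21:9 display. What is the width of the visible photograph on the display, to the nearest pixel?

1502 px

First fit — 16×10 into 2880×1620 spans the height: 2592.00 × 1620.00.
16:9 in 2191×939: fills the height, so the intermediate becomes 1669.33 × 939.00 — a scale of ×0.5796.
So the photograph's width is 2592.00 × 0.5796 ≈ 1502.40.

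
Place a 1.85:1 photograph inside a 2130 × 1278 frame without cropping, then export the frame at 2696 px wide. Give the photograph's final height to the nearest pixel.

1457 px

Fitted into 2130×1278, the photograph spans the width; its height is 2130 / 1.850 ≈ 1151.35 px.
The frame scales by 2696/2130 = 1.2657; 1151.35 × 1.2657 ≈ 1457.30 px.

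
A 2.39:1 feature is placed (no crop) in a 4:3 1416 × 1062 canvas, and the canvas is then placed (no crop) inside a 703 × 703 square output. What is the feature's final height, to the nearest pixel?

294 px

Inside the 1416×1062 canvas the feature is width-limited at 1416.00 × 592.47.
4:3 in 703×703: fills the width, so the intermediate becomes 703.00 × 527.25 — a scale of ×0.4965.
So the feature's height is 592.47 × 0.4965 ≈ 294.14.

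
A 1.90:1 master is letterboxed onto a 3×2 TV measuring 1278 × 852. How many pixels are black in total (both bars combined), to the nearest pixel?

1.90:1 is wider than 3×2, so it spans the full width.
That makes the image 672.6316 px tall (1278 / 1.900).
Leftover height: 852 − 672.6316 = 179.3684 px.
That's 179.3684 × 1278 ≈ 229233 black pixels.

229233 pixels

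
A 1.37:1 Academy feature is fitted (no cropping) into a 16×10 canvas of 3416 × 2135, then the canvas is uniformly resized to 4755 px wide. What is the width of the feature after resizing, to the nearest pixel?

In the 3416×2135 frame the feature fills the height: width = 2135 × 1.370 ≈ 2924.95 px.
Scaling 3416 → 4755 is ×1.3920, so the width becomes 2924.95 × 1.3920 ≈ 4071.47 px.

4071 px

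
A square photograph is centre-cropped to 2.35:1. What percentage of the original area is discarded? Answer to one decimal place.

Going from square to 2.35:1 means cutting height while keeping width.
Area ratio = (1.000)/(2.350) = 42.55%; the remaining 57.45% is cropped out.

57.4%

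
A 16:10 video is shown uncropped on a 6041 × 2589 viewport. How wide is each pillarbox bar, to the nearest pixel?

949 px

16:10 is narrower than 21×9, so it spans the full height.
The video is 2589 × 16/10 ≈ 4142.40 px wide.
Leftover width: 6041 − 4142.40 = 1898.60 px → 949.30 each side.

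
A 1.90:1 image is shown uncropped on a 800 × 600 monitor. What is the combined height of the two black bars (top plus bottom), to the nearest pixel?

Since 1.900 > 1.333, the image is width-limited.
Content height = 800 / 1.900 ≈ 421.05 px.
Black = 600 − 421.05 = 178.95 px.

179 px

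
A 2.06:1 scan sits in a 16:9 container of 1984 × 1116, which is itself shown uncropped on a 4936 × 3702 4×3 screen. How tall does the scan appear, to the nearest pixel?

2396 px

Inside the 1984×1116 canvas the scan is width-limited at 1984.00 × 963.11.
16:9 in 4936×3702: fills the width, so the intermediate becomes 4936.00 × 2776.50 — a scale of ×2.4879.
Applying the same ×2.4879: 963.11 → 2396.12.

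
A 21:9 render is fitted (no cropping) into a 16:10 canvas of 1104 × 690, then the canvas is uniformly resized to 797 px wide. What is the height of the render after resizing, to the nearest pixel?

In the 1104×690 frame the render fills the width: height = 1104 × 9/21 ≈ 473.14 px.
Resizing to 797 px wide multiplies everything by 0.7219: 473.14 → 341.57 px.

342 px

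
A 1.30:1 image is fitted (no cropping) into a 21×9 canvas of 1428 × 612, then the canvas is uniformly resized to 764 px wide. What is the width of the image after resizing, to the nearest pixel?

At 1428×612 the image is height-limited, so width = 612 × 1.300 ≈ 795.60 px.
Resizing to 764 px wide multiplies everything by 0.5350: 795.60 → 425.66 px.

426 px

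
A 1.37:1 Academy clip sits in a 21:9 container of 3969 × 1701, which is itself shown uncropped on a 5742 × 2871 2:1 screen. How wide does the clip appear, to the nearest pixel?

1.37:1 Academy in 3969×1701: fills the height, so the clip is 2330.37 × 1701.00.
Second fit — the 21:9 canvas into 5742×2871 spans the width: 5742.00 × 2460.86 (×1.4467 from 3969×1701).
So the clip's width is 2330.37 × 1.4467 ≈ 3371.37.

3371 px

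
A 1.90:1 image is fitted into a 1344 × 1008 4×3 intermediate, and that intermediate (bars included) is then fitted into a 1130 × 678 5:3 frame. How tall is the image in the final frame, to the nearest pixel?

Inside the 1344×1008 canvas the image is width-limited at 1344.00 × 707.37.
The 4×3 canvas is height-limited in 1130×678, giving 904.00 × 678.00; scale factor 0.6726.
The image scales with it: height 707.37 × 0.6726 ≈ 475.79.

476 px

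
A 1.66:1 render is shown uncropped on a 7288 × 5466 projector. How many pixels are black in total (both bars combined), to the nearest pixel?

Since 1.660 > 1.333, the render is width-limited.
The render is 7288 / 1.660 ≈ 4390.3614 px tall.
Leftover height: 5466 − 4390.3614 = 1075.6386 px.
Across the 7288-px span: 1075.6386 × 7288 ≈ 7839254 px.

7839254 pixels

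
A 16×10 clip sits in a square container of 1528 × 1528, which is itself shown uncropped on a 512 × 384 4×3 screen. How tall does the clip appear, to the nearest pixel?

240 px

Inside the 1528×1528 canvas the clip is width-limited at 1528.00 × 955.00.
Second fit — the square canvas into 512×384 spans the height: 384.00 × 384.00 (×0.2513 from 1528×1528).
Applying the same ×0.2513: 955.00 → 240.00.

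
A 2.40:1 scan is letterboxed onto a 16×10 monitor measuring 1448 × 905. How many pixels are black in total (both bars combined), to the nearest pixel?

436813 pixels

2.40:1 is wider than 16×10, so it spans the full width.
Content height = 1448 / 2.400 ≈ 603.3333 px.
Leftover height: 905 − 603.3333 = 301.6667 px.
Across the 1448-px span: 301.6667 × 1448 ≈ 436813 px.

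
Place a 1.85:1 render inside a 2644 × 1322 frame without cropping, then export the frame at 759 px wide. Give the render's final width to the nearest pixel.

Fitted into 2644×1322, the render spans the height; its width is 1322 × 1.850 ≈ 2445.70 px.
Scaling 2644 → 759 is ×0.2871, so the width becomes 2445.70 × 0.2871 ≈ 702.08 px.

702 px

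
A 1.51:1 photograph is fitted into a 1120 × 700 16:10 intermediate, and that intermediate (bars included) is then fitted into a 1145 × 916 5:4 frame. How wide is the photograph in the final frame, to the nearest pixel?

1081 px

1.51:1 in 1120×700: fills the height, so the photograph is 1057.00 × 700.00.
The 16:10 canvas is width-limited in 1145×916, giving 1145.00 × 715.62; scale factor 1.0223.
The photograph scales with it: width 1057.00 × 1.0223 ≈ 1080.59.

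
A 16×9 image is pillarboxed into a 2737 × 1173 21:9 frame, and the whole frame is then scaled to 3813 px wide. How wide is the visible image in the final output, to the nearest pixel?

2905 px

At 2737×1173 the image is height-limited, so width = 1173 × 16/9 ≈ 2085.33 px.
The frame scales by 3813/2737 = 1.3931; 2085.33 × 1.3931 ≈ 2905.14 px.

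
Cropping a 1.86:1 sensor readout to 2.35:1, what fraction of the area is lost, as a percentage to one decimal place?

20.9%

2.35:1 is wider than 1.86:1, so the crop keeps the full width and trims the height.
Fraction kept = (1.860)/(2.350) ≈ 79.15%, so 20.85% is lost.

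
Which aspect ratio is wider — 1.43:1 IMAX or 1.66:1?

1.43 and 1.66; 1.66 > 1.43.

1.66:1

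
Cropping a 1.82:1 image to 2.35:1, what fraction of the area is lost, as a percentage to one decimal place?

Going from 1.82:1 to 2.35:1 means cutting height while keeping width.
Fraction kept = (1.820)/(2.350) ≈ 77.45%, so 22.55% is lost.

22.6%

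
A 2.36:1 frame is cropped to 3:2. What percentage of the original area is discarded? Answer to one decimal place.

Going from 2.36:1 to 3:2 means cutting width while keeping height.
Area ratio = (1.500)/(2.360) = 63.56%; the remaining 36.44% is cropped out.

36.4%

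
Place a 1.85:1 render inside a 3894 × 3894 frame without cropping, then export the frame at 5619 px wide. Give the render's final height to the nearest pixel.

3037 px

In the 3894×3894 frame the render fills the width: height = 3894 / 1.850 ≈ 2104.86 px.
Scaling 3894 → 5619 is ×1.4430, so the height becomes 2104.86 × 1.4430 ≈ 3037.30 px.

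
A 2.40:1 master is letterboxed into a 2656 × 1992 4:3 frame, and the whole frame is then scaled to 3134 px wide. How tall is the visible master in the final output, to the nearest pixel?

Fitted into 2656×1992, the master spans the width; its height is 2656 / 2.400 ≈ 1106.67 px.
Scaling 2656 → 3134 is ×1.1800, so the height becomes 1106.67 × 1.1800 ≈ 1305.83 px.

1306 px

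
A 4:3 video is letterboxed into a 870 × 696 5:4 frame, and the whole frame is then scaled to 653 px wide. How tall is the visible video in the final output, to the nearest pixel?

490 px

At 870×696 the video is width-limited, so height = 870 × 3/4 ≈ 652.50 px.
Scaling 870 → 653 is ×0.7506, so the height becomes 652.50 × 0.7506 ≈ 489.75 px.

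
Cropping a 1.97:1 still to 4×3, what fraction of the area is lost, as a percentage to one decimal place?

Going from 1.97:1 to 4×3 means cutting width while keeping height.
(1.333)/(1.970) ≈ 0.677 of the area survives, leaving 32.32% discarded.

32.3%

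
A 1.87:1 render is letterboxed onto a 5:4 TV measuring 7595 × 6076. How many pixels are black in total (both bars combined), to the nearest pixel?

1.87:1 (1.870) > 5:4 (1.250), so the render fills the width.
That makes the image 4061.4973 px tall (7595 / 1.870).
Leftover height: 6076 − 4061.4973 = 2014.5027 px.
That's 2014.5027 × 7595 ≈ 15300148 black pixels.

15300148 pixels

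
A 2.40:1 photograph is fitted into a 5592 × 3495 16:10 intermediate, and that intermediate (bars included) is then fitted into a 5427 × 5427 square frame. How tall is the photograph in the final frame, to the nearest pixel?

2261 px

Inside the 5592×3495 canvas the photograph is width-limited at 5592.00 × 2330.00.
Second fit — the 16:10 canvas into 5427×5427 spans the width: 5427.00 × 3391.88 (×0.9705 from 5592×3495).
The photograph scales with it: height 2330.00 × 0.9705 ≈ 2261.25.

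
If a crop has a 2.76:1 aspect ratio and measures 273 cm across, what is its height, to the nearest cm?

273 / 2.760 = 98.91.

99 cm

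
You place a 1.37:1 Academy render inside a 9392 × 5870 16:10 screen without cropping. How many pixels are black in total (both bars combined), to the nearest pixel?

7925087 pixels

1.37:1 Academy (1.370) < 16:10 (1.600), so the render fills the height.
That makes the image 8041.9000 px wide (5870 × 1.370).
Leftover width: 9392 − 8041.9000 = 1350.1000 px.
Across the 5870-px span: 1350.1000 × 5870 ≈ 7925087 px.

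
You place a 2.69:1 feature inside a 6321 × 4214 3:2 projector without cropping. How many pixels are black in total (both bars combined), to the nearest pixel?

2.69:1 is wider than 3:2, so it spans the full width.
The feature is 6321 / 2.690 ≈ 2349.8141 px tall.
4214 − 2349.8141 = 1864.1859 px of bars.
That's 1864.1859 × 6321 ≈ 11783519 black pixels.

11783519 pixels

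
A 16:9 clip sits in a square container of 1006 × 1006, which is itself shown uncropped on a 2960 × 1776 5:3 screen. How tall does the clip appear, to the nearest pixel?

Inside the 1006×1006 canvas the clip is width-limited at 1006.00 × 565.88.
The square canvas is height-limited in 2960×1776, giving 1776.00 × 1776.00; scale factor 1.7654.
The clip scales with it: height 565.88 × 1.7654 ≈ 999.00.

999 px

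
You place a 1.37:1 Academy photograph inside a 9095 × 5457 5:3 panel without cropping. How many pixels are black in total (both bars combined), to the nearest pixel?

1.37:1 Academy (1.370) < 5:3 (1.667), so the photograph fills the height.
The photograph is 5457 × 1.370 ≈ 7476.0900 px wide.
9095 − 7476.0900 = 1618.9100 px of bars.
That's 1618.9100 × 5457 ≈ 8834392 black pixels.

8834392 pixels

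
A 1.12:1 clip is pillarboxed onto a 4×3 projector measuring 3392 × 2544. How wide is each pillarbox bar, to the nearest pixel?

271 px

1.12:1 is narrower than 4×3, so it spans the full height.
Content width = 2544 × 1.120 ≈ 2849.28 px.
Leftover width: 3392 − 2849.28 = 542.72 px → 271.36 each side.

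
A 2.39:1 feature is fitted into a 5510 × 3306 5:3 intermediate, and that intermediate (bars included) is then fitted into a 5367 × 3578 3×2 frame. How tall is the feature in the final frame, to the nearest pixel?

2246 px

2.39:1 in 5510×3306: fills the width, so the feature is 5510.00 × 2305.44.
The 5:3 canvas is width-limited in 5367×3578, giving 5367.00 × 3220.20; scale factor 0.9740.
The feature scales with it: height 2305.44 × 0.9740 ≈ 2245.61.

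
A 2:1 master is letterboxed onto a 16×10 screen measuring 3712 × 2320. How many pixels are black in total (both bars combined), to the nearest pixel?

2:1 (2.000) > 16×10 (1.600), so the master fills the width.
That makes the image 1856.0000 px tall (3712 × 1/2).
Leftover height: 2320 − 1856.0000 = 464.0000 px.
That's 464.0000 × 3712 ≈ 1722368 black pixels.

1722368 pixels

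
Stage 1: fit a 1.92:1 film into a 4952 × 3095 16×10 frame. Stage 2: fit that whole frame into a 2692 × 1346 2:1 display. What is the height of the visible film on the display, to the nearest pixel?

First fit — 1.92:1 into 4952×3095 spans the width: 4952.00 × 2579.17.
The 16×10 canvas is height-limited in 2692×1346, giving 2153.60 × 1346.00; scale factor 0.4349.
The film scales with it: height 2579.17 × 0.4349 ≈ 1121.67.

1122 px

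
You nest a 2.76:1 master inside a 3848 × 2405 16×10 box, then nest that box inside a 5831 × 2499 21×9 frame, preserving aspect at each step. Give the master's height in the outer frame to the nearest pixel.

Inside the 3848×2405 canvas the master is width-limited at 3848.00 × 1394.20.
Second fit — the 16×10 canvas into 5831×2499 spans the height: 3998.40 × 2499.00 (×1.0391 from 3848×2405).
Applying the same ×1.0391: 1394.20 → 1448.70.

1449 px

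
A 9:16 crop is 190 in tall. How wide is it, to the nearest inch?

107 in

At 9:16, 190·9/16 ≈ 106.88.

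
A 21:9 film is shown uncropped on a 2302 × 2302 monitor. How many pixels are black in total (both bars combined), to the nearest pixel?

3028117 pixels

21:9 (2.333) > square (1.000), so the film fills the width.
Content height = 2302 × 9/21 ≈ 986.5714 px.
Black = 2302 − 986.5714 = 1315.4286 px.
Across the 2302-px span: 1315.4286 × 2302 ≈ 3028117 px.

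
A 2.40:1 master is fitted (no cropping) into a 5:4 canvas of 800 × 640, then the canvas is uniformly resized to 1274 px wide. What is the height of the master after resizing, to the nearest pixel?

In the 800×640 frame the master fills the width: height = 800 / 2.400 ≈ 333.33 px.
Resizing to 1274 px wide multiplies everything by 1.5925: 333.33 → 530.83 px.

531 px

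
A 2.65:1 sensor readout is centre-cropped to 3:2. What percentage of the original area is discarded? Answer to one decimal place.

The height stays; only width is cut (since 3:2 is narrower than 2.65:1).
(1.500)/(2.650) ≈ 0.566 of the area survives, leaving 43.40% discarded.

43.4%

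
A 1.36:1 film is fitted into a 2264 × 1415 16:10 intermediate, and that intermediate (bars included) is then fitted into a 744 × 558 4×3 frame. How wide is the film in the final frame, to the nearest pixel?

632 px

1.36:1 in 2264×1415: fills the height, so the film is 1924.40 × 1415.00.
Second fit — the 16:10 canvas into 744×558 spans the width: 744.00 × 465.00 (×0.3286 from 2264×1415).
So the film's width is 1924.40 × 0.3286 ≈ 632.40.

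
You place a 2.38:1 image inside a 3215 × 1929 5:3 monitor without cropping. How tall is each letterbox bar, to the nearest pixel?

Since 2.380 > 1.667, the image is width-limited.
The image is 3215 / 2.380 ≈ 1350.84 px tall.
Black = 1929 − 1350.84 = 578.16 px, or 289.08 per bar.

289 px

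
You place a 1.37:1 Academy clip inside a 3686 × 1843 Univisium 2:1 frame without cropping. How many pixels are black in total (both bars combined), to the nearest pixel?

Since 1.370 < 2.000, the clip is height-limited.
That makes the image 2524.9100 px wide (1843 × 1.370).
Leftover width: 3686 − 2524.9100 = 1161.0900 px.
Across the 1843-px span: 1161.0900 × 1843 ≈ 2139889 px.

2139889 pixels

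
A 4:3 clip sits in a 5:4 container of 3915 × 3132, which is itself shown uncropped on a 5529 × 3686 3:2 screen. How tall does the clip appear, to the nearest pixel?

Inside the 3915×3132 canvas the clip is width-limited at 3915.00 × 2936.25.
5:4 in 5529×3686: fills the height, so the intermediate becomes 4607.50 × 3686.00 — a scale of ×1.1769.
So the clip's height is 2936.25 × 1.1769 ≈ 3455.62.

3456 px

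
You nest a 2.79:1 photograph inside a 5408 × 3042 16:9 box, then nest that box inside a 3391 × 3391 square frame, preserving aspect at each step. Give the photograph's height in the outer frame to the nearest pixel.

1215 px

Inside the 5408×3042 canvas the photograph is width-limited at 5408.00 × 1938.35.
Second fit — the 16:9 canvas into 3391×3391 spans the width: 3391.00 × 1907.44 (×0.6270 from 5408×3042).
The photograph scales with it: height 1938.35 × 0.6270 ≈ 1215.41.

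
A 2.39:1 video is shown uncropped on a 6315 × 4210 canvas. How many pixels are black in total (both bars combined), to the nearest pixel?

2.39:1 (2.390) > 3:2 (1.500), so the video fills the width.
Content height = 6315 / 2.390 ≈ 2642.2594 px.
Leftover height: 4210 − 2642.2594 = 1567.7406 px.
That's 1567.7406 × 6315 ≈ 9900282 black pixels.

9900282 pixels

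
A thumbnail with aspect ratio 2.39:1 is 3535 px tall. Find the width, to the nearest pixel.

At 2.39:1, 3535 × 2.390 ≈ 8448.65.

8449 px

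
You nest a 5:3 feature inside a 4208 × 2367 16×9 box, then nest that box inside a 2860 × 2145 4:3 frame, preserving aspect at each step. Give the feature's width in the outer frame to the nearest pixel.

Inside the 4208×2367 canvas the feature is height-limited at 3945.00 × 2367.00.
Second fit — the 16×9 canvas into 2860×2145 spans the width: 2860.00 × 1608.75 (×0.6797 from 4208×2367).
The feature scales with it: width 3945.00 × 0.6797 ≈ 2681.25.

2681 px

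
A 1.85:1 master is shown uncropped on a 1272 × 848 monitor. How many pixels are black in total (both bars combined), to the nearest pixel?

204070 pixels

Since 1.850 > 1.500, the master is width-limited.
Content height = 1272 / 1.850 ≈ 687.5676 px.
848 − 687.5676 = 160.4324 px of bars.
That's 160.4324 × 1272 ≈ 204070 black pixels.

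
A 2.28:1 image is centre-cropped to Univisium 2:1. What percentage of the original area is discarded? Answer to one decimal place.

Univisium 2:1 is narrower than 2.28:1, so the crop keeps the full height and trims the width.
Fraction kept = (2.000)/(2.280) ≈ 87.72%, so 12.28% is lost.

12.3%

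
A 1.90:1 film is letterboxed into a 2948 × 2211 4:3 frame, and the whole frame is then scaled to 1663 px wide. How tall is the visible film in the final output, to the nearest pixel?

875 px

At 2948×2211 the film is width-limited, so height = 2948 / 1.900 ≈ 1551.58 px.
Resizing to 1663 px wide multiplies everything by 0.5641: 1551.58 → 875.26 px.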